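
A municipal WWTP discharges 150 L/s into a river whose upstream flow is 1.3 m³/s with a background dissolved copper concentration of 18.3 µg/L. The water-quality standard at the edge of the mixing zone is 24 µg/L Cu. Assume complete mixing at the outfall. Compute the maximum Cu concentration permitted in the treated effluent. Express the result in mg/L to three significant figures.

0.0734 mg/L

150 L/s = 0.15 m³/s.
18.3 µg/L = 0.0183 mg/L.
24 µg/L = 0.024 mg/L.
Mass balance: 0.024·1.45 = 0.15·Cₑ + 1.3·0.0183.
Cₑ = (0.0348 − 0.02379) / 0.15 = 0.0734 mg/L.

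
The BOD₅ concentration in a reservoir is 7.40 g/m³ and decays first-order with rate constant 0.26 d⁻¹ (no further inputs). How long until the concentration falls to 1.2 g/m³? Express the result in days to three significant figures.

t = ln(C₀/C)/k = ln(7.40/1.2)/0.26 = 1.819/0.26 = 6.997 d.

7.00 d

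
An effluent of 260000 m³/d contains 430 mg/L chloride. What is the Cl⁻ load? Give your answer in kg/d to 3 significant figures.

260000 m³/d = 3.009 m³/s.
Mass flux = Q·C = 3.009 m³/s × 430 g/m³ = 1294 g/s.
= 1294 g/s × 86.4 = 1.118e+05 kg/d.

112000 kg/d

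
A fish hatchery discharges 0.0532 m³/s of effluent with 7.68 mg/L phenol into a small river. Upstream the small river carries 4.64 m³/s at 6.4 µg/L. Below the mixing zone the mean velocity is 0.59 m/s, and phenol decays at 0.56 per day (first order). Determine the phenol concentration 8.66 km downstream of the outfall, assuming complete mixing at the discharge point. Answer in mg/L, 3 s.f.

6.4 µg/L = 0.0064 mg/L.
After complete mixing, C₀ = (0.0532·7.68 + 4.64·0.0064) / 4.693 = 0.09338 mg/L.
Travel time t = 8660 m / 0.59 m/s = 1.468e+04 s = 0.1699 d.
C = 0.09338·exp(−0.56·0.1699) = 0.09338·0.9093 = 0.08491 mg/L.

0.0849 mg/L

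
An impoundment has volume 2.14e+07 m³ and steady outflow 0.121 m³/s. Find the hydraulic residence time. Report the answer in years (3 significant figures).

5.60 yr

Q = 0.121 m³/s × 3.156e+07 s/yr = 3.818e+06 m³/yr.
Hydraulic residence time τ = V/Q = 2.14e+07/3.818e+06 = 5.604 yr.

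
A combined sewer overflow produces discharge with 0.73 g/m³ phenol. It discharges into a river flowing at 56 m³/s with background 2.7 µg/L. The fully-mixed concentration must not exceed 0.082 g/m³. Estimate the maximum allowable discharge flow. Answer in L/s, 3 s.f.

2.7 µg/L = 0.0027 mg/L.
Mass balance at complete mixing: C_std·(Q_w + Q_r) = Q_w·C_e + Q_r·C_b.
Rearranging, Q_w = Q_r·(C_std − C_b)/(C_e − C_std) = 56·(0.082 − 0.0027) / (0.73 − 0.082) = 6.853 m³/s.
= 6853 L/s.

6850 L/s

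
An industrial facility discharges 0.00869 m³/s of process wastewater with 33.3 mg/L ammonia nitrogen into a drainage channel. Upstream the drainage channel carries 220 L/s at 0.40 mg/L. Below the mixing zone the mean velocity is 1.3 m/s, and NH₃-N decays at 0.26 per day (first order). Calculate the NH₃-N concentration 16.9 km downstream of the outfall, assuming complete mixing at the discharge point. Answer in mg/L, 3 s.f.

220 L/s = 0.22 m³/s.
After complete mixing, C₀ = (0.00869·33.3 + 0.22·0.4) / 0.2287 = 1.65 mg/L.
Travel time t = 1.69e+04 m / 1.3 m/s = 1.3e+04 s = 0.1505 d.
C = 1.65·exp(−0.26·0.1505) = 1.65·0.9616 = 1.587 mg/L.

1.59 mg/L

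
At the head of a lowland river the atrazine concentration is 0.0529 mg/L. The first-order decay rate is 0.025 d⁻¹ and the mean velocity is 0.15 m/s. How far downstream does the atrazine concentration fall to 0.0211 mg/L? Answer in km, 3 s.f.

From C = C₀·e^(−kt), t = ln(C₀/C)/k = ln(0.0529/0.0211)/0.025 = 0.9191/0.025 = 36.77 d.
Distance = v·t = 0.15 m/s × 3.177e+06 s = 4.765e+05 m = 476.5 km.

476 km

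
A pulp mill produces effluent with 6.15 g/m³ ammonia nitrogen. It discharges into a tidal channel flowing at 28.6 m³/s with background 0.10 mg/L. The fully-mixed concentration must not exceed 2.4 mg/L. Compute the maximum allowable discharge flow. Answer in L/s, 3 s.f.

Mass balance at complete mixing: C_std·(Q_w + Q_r) = Q_w·C_e + Q_r·C_b.
Rearranging, Q_w = Q_r·(C_std − C_b)/(C_e − C_std) = 28.6·(2.4 − 0.1) / (6.15 − 2.4) = 17.54 m³/s.
= 1.754e+04 L/s.

17500 L/s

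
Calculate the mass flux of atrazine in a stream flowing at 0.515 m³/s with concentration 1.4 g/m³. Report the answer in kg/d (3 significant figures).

62.3 kg/d

Mass flux = Q·C = 0.515 m³/s × 1.4 g/m³ = 0.721 g/s.
= 0.721 g/s × 86.4 = 62.29 kg/d.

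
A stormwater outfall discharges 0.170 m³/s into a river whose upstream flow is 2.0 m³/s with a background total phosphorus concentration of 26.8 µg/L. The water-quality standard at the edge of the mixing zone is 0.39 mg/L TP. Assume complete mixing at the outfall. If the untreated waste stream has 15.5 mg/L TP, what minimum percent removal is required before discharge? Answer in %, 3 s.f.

26.8 µg/L = 0.0268 mg/L.
Mass balance: 0.39·2.17 = 0.17·Cₑ + 2·0.0268.
Cₑ = (0.8463 − 0.0536) / 0.17 = 4.663 mg/L.
Required removal = 1 − 4.663/15.5 = 69.92 %.

69.9 %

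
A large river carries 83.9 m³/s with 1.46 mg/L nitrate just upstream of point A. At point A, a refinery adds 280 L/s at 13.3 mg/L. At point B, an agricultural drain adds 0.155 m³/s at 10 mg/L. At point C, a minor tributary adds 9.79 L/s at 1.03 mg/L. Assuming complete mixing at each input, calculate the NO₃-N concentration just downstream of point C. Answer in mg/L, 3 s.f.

280 L/s = 0.28 m³/s.
After input A: C = (83.9·1.46 + 0.28·13.3) / 84.18 = 1.499 mg/L.
After input B: C = (84.18·1.499 + 0.155·10) / 84.34 = 1.515 mg/L.
9.79 L/s = 0.00979 m³/s.
After input C: C = (84.34·1.515 + 0.00979·1.03) / 84.34 = 1.515 mg/L.

1.51 mg/L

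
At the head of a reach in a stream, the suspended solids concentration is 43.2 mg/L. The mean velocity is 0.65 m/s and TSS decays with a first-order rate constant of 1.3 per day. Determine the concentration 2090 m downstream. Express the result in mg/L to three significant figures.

41.2 mg/L

Travel time t = 2090 m / 0.65 m/s = 2090/0.65 = 3215 s = 0.03722 d.
First-order decay: C = 43.2·exp(−1.3·0.03722) = 43.2·0.9528 = 41.16 mg/L.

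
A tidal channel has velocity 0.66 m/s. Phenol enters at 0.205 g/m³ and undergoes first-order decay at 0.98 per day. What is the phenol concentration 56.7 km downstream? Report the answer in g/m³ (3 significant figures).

Travel time t = 56.7 km / 0.66 m/s = 5.67e+04/0.66 = 8.591e+04 s = 0.9943 d.
First-order decay: C = 0.205·exp(−0.98·0.9943) = 0.205·0.3774 = 0.07737 g/m³.

0.0774 g/m³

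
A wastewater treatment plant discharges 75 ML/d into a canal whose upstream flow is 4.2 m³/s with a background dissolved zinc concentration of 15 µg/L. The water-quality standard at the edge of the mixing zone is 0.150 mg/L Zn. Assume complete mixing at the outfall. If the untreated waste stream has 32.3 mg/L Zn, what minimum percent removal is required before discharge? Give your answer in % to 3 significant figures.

75 ML/d = 0.8681 m³/s.
15 µg/L = 0.015 mg/L.
Mass balance: 0.15·5.068 = 0.8681·Cₑ + 4.2·0.015.
Cₑ = (0.7602 − 0.063) / 0.8681 = 0.8032 mg/L.
Required removal = 1 − 0.8032/32.3 = 97.51 %.

97.5 %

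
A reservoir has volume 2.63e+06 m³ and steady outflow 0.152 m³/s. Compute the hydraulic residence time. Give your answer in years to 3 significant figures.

Q = 0.152 m³/s × 3.156e+07 s/yr = 4.797e+06 m³/yr.
Hydraulic residence time τ = V/Q = 2.63e+06/4.797e+06 = 0.5483 yr.

0.548 yr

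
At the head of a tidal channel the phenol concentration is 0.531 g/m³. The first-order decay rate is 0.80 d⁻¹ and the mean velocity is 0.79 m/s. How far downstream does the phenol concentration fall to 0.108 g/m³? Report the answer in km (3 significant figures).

136 km

From C = C₀·e^(−kt), t = ln(C₀/C)/k = ln(0.531/0.108)/0.80 = 1.593/0.80 = 1.991 d.
Distance = v·t = 0.79 m/s × 1.72e+05 s = 1.359e+05 m = 135.9 km.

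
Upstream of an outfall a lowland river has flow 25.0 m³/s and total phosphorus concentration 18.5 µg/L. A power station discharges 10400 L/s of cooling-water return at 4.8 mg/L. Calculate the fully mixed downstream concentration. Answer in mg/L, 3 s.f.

1.42 mg/L

10400 L/s = 10.4 m³/s.
18.5 µg/L = 0.0185 mg/L.
Flow-weighted mixing gives C = (10.4·4.8 + 25·0.0185) / (10.4 + 25) = 50.38/35.4 = 1.423 mg/L.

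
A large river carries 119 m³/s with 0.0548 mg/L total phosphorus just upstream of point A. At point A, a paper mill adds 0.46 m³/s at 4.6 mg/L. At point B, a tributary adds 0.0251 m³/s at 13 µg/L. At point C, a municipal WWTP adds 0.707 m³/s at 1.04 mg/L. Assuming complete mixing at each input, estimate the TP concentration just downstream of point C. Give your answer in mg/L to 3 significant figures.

0.0780 mg/L

After input A: C = (119·0.0548 + 0.46·4.6) / 119.5 = 0.0723 mg/L.
13 µg/L = 0.013 mg/L.
After input B: C = (119.5·0.0723 + 0.0251·0.013) / 119.5 = 0.07229 mg/L.
After input C: C = (119.5·0.07229 + 0.707·1.04) / 120.2 = 0.07798 mg/L.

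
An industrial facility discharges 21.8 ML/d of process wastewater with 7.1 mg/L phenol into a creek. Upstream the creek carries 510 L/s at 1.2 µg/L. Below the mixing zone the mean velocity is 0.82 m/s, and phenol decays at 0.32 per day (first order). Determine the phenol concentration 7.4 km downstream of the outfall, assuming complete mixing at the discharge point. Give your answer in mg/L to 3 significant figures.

2.27 mg/L

21.8 ML/d = 0.2523 m³/s.
510 L/s = 0.51 m³/s.
1.2 µg/L = 0.0012 mg/L.
After complete mixing, C₀ = (0.2523·7.1 + 0.51·0.0012) / 0.7623 = 2.351 mg/L.
Travel time t = 7400 m / 0.82 m/s = 9024 s = 0.1044 d.
C = 2.351·exp(−0.32·0.1044) = 2.351·0.9671 = 2.274 mg/L.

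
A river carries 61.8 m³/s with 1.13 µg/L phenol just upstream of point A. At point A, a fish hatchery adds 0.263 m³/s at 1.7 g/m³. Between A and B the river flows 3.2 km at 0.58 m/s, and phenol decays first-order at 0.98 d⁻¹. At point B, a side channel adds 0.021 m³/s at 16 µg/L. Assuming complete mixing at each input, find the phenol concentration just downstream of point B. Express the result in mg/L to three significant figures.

0.00783 mg/L

1.13 µg/L = 0.00113 mg/L.
After input A: C = (61.8·0.00113 + 0.263·1.7) / 62.06 = 0.008329 mg/L.
Over the 3.2 km reach to input B (t = 5517 s = 0.06386 d), decay gives C = 0.008329·exp(−0.98·0.06386) = 0.007824 mg/L.
16 µg/L = 0.016 mg/L.
After input B: C = (62.06·0.007824 + 0.021·0.016) / 62.08 = 0.007827 mg/L.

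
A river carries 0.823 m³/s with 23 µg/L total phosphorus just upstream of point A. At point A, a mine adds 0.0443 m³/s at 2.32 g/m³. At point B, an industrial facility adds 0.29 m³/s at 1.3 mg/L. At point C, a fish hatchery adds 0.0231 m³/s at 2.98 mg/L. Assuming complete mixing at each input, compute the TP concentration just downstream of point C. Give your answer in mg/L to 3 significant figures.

0.481 mg/L

23 µg/L = 0.023 mg/L.
After input A: C = (0.823·0.023 + 0.0443·2.32) / 0.8673 = 0.1403 mg/L.
After input B: C = (0.8673·0.1403 + 0.29·1.3) / 1.157 = 0.4309 mg/L.
After input C: C = (1.157·0.4309 + 0.0231·2.98) / 1.18 = 0.4808 mg/L.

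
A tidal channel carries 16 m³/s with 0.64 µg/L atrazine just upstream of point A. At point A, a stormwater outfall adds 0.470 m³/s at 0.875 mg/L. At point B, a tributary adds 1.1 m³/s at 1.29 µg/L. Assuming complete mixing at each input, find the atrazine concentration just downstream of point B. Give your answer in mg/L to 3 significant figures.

0.64 µg/L = 0.00064 mg/L.
After input A: C = (16·0.00064 + 0.47·0.875) / 16.47 = 0.02559 mg/L.
1.29 µg/L = 0.00129 mg/L.
After input B: C = (16.47·0.02559 + 1.1·0.00129) / 17.57 = 0.02407 mg/L.

0.0241 mg/L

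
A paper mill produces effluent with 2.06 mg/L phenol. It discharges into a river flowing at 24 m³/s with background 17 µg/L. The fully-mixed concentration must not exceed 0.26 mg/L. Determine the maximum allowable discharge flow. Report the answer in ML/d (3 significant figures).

280 ML/d

17 µg/L = 0.017 mg/L.
Mass balance at complete mixing: C_std·(Q_w + Q_r) = Q_w·C_e + Q_r·C_b.
Rearranging, Q_w = Q_r·(C_std − C_b)/(C_e − C_std) = 24·(0.26 − 0.017) / (2.06 − 0.26) = 3.24 m³/s.
= 279.9 ML/d.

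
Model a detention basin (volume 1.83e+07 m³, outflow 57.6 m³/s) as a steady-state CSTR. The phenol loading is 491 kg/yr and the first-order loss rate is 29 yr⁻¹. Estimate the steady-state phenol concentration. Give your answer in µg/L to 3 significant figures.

Outflow Q = 57.6 m³/s × 3.156e+07 s/yr = 1.818e+09 m³/yr.
Steady-state CSTR mass balance: W = Q·C + k·V·C, so C = W/(Q + kV).
Q + kV = 1.818e+09 + 29·1.83e+07 = 2.348e+09 m³/yr.
C = 491/2.348e+09 = 2.091e-07 kg/m³ = 0.0002091 mg/L = 0.2091 µg/L.

0.209 µg/L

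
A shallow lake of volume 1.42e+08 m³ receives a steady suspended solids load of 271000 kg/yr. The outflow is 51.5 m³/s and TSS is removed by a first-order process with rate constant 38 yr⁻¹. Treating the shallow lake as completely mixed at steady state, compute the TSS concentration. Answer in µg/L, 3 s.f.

38.6 µg/L

Outflow Q = 51.5 m³/s × 3.156e+07 s/yr = 1.625e+09 m³/yr.
Steady-state CSTR mass balance: W = Q·C + k·V·C, so C = W/(Q + kV).
Q + kV = 1.625e+09 + 38·1.42e+08 = 7.021e+09 m³/yr.
C = 271000/7.021e+09 = 3.86e-05 kg/m³ = 0.0386 mg/L = 38.6 µg/L.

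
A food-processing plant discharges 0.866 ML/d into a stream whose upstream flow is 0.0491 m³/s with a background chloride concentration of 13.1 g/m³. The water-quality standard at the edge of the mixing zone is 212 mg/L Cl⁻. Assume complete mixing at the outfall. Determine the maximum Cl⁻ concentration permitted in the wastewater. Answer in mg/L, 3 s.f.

1190 mg/L

0.866 ML/d = 0.01002 m³/s.
Mass balance: 212·0.05912 = 0.01002·Cₑ + 0.0491·13.1.
Cₑ = (12.53 − 0.6432) / 0.01002 = 1186 mg/L.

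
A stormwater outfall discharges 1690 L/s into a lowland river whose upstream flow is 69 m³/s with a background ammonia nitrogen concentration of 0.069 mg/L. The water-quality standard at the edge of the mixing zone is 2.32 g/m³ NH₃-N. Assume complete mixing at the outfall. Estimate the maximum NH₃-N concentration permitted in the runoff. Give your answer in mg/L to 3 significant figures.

94.2 mg/L

1690 L/s = 1.69 m³/s.
Mass balance: 2.32·70.69 = 1.69·Cₑ + 69·0.069.
Cₑ = (164 − 4.761) / 1.69 = 94.22 mg/L.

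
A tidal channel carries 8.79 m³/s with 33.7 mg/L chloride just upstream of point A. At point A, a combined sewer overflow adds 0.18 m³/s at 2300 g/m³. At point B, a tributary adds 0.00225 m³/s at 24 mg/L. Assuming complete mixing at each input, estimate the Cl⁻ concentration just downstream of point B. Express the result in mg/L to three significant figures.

After input A: C = (8.79·33.7 + 0.18·2300) / 8.97 = 79.18 mg/L.
After input B: C = (8.97·79.18 + 0.00225·24) / 8.972 = 79.16 mg/L.

79.2 mg/L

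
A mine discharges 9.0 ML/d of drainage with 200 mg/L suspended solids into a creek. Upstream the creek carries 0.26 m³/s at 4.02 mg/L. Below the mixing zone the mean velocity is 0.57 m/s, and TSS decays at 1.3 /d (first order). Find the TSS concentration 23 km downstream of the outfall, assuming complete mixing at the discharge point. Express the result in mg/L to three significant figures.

32.7 mg/L

9.0 ML/d = 0.1042 m³/s.
After complete mixing, C₀ = (0.1042·200 + 0.26·4.02) / 0.3642 = 60.08 mg/L.
Travel time t = 2.3e+04 m / 0.57 m/s = 4.035e+04 s = 0.467 d.
C = 60.08·exp(−1.3·0.467) = 60.08·0.5449 = 32.74 mg/L.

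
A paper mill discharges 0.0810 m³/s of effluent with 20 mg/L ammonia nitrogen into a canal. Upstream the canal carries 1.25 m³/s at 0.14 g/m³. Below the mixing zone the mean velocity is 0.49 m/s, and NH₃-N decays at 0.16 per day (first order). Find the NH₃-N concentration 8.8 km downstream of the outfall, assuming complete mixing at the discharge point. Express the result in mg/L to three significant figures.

1.30 mg/L

After complete mixing, C₀ = (0.081·20 + 1.25·0.14) / 1.331 = 1.349 mg/L.
Travel time t = 8800 m / 0.49 m/s = 1.796e+04 s = 0.2079 d.
C = 1.349·exp(−0.16·0.2079) = 1.349·0.9673 = 1.304 mg/L.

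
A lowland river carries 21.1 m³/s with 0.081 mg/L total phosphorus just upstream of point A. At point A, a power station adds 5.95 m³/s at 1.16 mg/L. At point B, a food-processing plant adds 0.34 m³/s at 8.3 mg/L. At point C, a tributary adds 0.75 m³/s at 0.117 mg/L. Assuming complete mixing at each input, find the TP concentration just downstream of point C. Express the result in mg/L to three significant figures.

After input A: C = (21.1·0.081 + 5.95·1.16) / 27.05 = 0.3183 mg/L.
After input B: C = (27.05·0.3183 + 0.34·8.3) / 27.39 = 0.4174 mg/L.
After input C: C = (27.39·0.4174 + 0.75·0.117) / 28.14 = 0.4094 mg/L.

0.409 mg/L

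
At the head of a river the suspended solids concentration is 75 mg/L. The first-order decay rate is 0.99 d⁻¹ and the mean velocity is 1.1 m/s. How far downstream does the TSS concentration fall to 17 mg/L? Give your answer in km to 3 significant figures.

142 km

From C = C₀·e^(−kt), t = ln(C₀/C)/k = ln(75/17)/0.99 = 1.484/0.99 = 1.499 d.
Distance = v·t = 1.1 m/s × 1.295e+05 s = 1.425e+05 m = 142.5 km.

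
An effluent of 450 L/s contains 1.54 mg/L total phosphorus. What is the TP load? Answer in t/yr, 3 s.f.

21.9 t/yr

450 L/s = 0.45 m³/s.
Mass flux = Q·C = 0.45 m³/s × 1.54 g/m³ = 0.693 g/s.
= 0.693 g/s × 31.56 = 21.87 t/yr.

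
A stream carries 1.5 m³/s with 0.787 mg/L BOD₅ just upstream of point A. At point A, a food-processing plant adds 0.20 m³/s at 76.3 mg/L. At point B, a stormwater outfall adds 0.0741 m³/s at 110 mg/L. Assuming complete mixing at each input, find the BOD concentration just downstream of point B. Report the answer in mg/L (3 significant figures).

After input A: C = (1.5·0.787 + 0.2·76.3) / 1.7 = 9.671 mg/L.
After input B: C = (1.7·9.671 + 0.0741·110) / 1.774 = 13.86 mg/L.

13.9 mg/L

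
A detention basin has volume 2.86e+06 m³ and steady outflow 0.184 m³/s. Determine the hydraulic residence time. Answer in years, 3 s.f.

0.493 yr

Q = 0.184 m³/s × 3.156e+07 s/yr = 5.807e+06 m³/yr.
Hydraulic residence time τ = V/Q = 2.86e+06/5.807e+06 = 0.4925 yr.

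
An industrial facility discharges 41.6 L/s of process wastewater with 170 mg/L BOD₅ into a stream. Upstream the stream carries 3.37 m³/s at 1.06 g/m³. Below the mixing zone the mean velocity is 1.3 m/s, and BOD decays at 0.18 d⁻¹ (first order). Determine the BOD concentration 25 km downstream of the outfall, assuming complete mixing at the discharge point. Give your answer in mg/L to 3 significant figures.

41.6 L/s = 0.0416 m³/s.
After complete mixing, C₀ = (0.0416·170 + 3.37·1.06) / 3.412 = 3.12 mg/L.
Travel time t = 2.5e+04 m / 1.3 m/s = 1.923e+04 s = 0.2226 d.
C = 3.12·exp(−0.18·0.2226) = 3.12·0.9607 = 2.997 mg/L.

3.00 mg/L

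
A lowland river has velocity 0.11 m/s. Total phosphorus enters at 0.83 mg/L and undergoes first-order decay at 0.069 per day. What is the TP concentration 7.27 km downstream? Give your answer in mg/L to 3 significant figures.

0.787 mg/L

Travel time t = 7.27 km / 0.11 m/s = 7270/0.11 = 6.609e+04 s = 0.7649 d.
First-order decay: C = 0.83·exp(−0.069·0.7649) = 0.83·0.9486 = 0.7873 mg/L.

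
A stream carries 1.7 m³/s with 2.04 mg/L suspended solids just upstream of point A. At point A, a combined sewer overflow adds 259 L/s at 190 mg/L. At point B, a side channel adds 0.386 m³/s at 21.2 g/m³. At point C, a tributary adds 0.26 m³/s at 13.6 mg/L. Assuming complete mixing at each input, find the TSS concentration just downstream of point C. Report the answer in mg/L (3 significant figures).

259 L/s = 0.259 m³/s.
After input A: C = (1.7·2.04 + 0.259·190) / 1.959 = 26.89 mg/L.
After input B: C = (1.959·26.89 + 0.386·21.2) / 2.345 = 25.95 mg/L.
After input C: C = (2.345·25.95 + 0.26·13.6) / 2.605 = 24.72 mg/L.

24.7 mg/L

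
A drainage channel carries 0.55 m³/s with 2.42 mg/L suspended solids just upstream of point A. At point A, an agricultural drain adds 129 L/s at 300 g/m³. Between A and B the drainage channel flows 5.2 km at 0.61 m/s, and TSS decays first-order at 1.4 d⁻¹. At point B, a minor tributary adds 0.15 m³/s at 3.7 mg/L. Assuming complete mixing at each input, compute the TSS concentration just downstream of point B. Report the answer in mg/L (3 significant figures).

129 L/s = 0.129 m³/s.
After input A: C = (0.55·2.42 + 0.129·300) / 0.679 = 58.96 mg/L.
Over the 5.2 km reach to input B (t = 8525 s = 0.09866 d), decay gives C = 58.96·exp(−1.4·0.09866) = 51.35 mg/L.
After input B: C = (0.679·51.35 + 0.15·3.7) / 0.829 = 42.73 mg/L.

42.7 mg/L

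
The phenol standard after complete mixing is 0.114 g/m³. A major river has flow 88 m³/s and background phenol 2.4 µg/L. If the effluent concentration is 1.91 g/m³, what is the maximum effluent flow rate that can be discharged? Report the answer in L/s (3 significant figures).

5470 L/s

2.4 µg/L = 0.0024 mg/L.
Mass balance at complete mixing: C_std·(Q_w + Q_r) = Q_w·C_e + Q_r·C_b.
Rearranging, Q_w = Q_r·(C_std − C_b)/(C_e − C_std) = 88·(0.114 − 0.0024) / (1.91 − 0.114) = 5.468 m³/s.
= 5468 L/s.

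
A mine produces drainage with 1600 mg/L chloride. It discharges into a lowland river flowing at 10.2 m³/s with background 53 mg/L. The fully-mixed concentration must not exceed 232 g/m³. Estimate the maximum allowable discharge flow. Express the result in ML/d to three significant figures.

Mass balance at complete mixing: C_std·(Q_w + Q_r) = Q_w·C_e + Q_r·C_b.
Rearranging, Q_w = Q_r·(C_std − C_b)/(C_e − C_std) = 10.2·(232 − 53) / (1600 − 232) = 1.335 m³/s.
= 115.3 ML/d.

115 ML/d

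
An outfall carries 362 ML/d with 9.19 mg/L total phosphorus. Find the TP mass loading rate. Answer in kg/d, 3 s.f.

362 ML/d = 4.19 m³/s.
Mass flux = Q·C = 4.19 m³/s × 9.19 g/m³ = 38.5 g/s.
= 38.5 g/s × 86.4 = 3327 kg/d.

3330 kg/d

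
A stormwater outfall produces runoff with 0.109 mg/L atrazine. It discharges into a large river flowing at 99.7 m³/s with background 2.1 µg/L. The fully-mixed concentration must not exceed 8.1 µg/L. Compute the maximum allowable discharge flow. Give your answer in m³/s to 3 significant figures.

5.93 m³/s

2.1 µg/L = 0.0021 mg/L.
8.1 µg/L = 0.0081 mg/L.
Mass balance at complete mixing: C_std·(Q_w + Q_r) = Q_w·C_e + Q_r·C_b.
Rearranging, Q_w = Q_r·(C_std − C_b)/(C_e − C_std) = 99.7·(0.0081 − 0.0021) / (0.109 − 0.0081) = 5.929 m³/s.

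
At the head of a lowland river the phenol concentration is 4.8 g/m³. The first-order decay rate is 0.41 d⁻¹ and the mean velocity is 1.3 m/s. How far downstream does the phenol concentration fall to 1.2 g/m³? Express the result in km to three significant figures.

380 km

From C = C₀·e^(−kt), t = ln(C₀/C)/k = ln(4.8/1.2)/0.41 = 1.386/0.41 = 3.381 d.
Distance = v·t = 1.3 m/s × 2.921e+05 s = 3.798e+05 m = 379.8 km.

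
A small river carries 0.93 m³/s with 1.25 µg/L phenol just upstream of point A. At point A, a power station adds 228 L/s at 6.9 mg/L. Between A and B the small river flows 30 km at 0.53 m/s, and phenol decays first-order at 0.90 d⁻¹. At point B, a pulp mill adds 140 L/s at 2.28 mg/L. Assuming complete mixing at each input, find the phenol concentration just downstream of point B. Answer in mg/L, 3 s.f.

1.25 µg/L = 0.00125 mg/L.
228 L/s = 0.228 m³/s.
After input A: C = (0.93·0.00125 + 0.228·6.9) / 1.158 = 1.36 mg/L.
Over the 30 km reach to input B (t = 5.66e+04 s = 0.6551 d), decay gives C = 1.36·exp(−0.90·0.6551) = 0.7539 mg/L.
140 L/s = 0.14 m³/s.
After input B: C = (1.158·0.7539 + 0.14·2.28) / 1.298 = 0.9185 mg/L.

0.919 mg/L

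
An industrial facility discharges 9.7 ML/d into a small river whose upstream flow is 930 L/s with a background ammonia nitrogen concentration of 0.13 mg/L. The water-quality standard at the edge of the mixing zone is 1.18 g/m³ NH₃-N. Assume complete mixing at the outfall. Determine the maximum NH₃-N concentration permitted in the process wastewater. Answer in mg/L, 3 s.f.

9.88 mg/L

9.7 ML/d = 0.1123 m³/s.
930 L/s = 0.93 m³/s.
Mass balance: 1.18·1.042 = 0.1123·Cₑ + 0.93·0.13.
Cₑ = (1.23 − 0.1209) / 0.1123 = 9.878 mg/L.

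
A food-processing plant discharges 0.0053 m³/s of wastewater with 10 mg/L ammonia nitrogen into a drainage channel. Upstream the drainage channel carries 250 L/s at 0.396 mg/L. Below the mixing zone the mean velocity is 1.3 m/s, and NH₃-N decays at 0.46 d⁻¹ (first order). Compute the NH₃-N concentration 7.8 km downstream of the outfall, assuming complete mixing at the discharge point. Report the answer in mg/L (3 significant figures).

250 L/s = 0.25 m³/s.
After complete mixing, C₀ = (0.0053·10 + 0.25·0.396) / 0.2553 = 0.5954 mg/L.
Travel time t = 7800 m / 1.3 m/s = 6000 s = 0.06944 d.
C = 0.5954·exp(−0.46·0.06944) = 0.5954·0.9686 = 0.5767 mg/L.

0.577 mg/L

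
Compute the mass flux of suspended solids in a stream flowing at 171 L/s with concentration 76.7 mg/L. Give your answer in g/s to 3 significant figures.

171 L/s = 0.171 m³/s.
Mass flux = Q·C = 0.171 m³/s × 76.7 g/m³ = 13.12 g/s.

13.1 g/s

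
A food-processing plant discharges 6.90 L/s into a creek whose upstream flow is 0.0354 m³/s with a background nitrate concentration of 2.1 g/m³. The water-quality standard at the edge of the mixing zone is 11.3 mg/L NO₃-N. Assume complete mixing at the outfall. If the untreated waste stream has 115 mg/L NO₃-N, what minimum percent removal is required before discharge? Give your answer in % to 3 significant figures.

6.90 L/s = 0.0069 m³/s.
Mass balance: 11.3·0.0423 = 0.0069·Cₑ + 0.0354·2.1.
Cₑ = (0.478 − 0.07434) / 0.0069 = 58.5 mg/L.
Required removal = 1 − 58.5/115 = 49.13 %.

49.1 %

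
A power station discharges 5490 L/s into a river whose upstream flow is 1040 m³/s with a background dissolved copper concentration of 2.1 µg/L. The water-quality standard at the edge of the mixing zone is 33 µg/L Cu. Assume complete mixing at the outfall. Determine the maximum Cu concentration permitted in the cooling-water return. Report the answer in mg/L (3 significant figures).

5490 L/s = 5.49 m³/s.
2.1 µg/L = 0.0021 mg/L.
33 µg/L = 0.033 mg/L.
Mass balance: 0.033·1045 = 5.49·Cₑ + 1040·0.0021.
Cₑ = (34.5 − 2.184) / 5.49 = 5.887 mg/L.

5.89 mg/L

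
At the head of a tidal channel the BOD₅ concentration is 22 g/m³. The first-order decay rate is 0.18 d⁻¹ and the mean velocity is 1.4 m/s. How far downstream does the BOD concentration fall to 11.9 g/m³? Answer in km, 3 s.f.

From C = C₀·e^(−kt), t = ln(C₀/C)/k = ln(22/11.9)/0.18 = 0.6145/0.18 = 3.414 d.
Distance = v·t = 1.4 m/s × 2.95e+05 s = 4.129e+05 m = 412.9 km.

413 km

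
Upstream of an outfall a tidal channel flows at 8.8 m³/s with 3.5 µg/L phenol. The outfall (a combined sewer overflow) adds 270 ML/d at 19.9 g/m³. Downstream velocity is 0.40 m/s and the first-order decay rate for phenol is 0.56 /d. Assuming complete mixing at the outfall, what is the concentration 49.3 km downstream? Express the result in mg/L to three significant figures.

2.35 mg/L

270 ML/d = 3.125 m³/s.
3.5 µg/L = 0.0035 mg/L.
After complete mixing, C₀ = (3.125·19.9 + 8.8·0.0035) / 11.93 = 5.217 mg/L.
Travel time t = 4.93e+04 m / 0.40 m/s = 1.232e+05 s = 1.427 d.
C = 5.217·exp(−0.56·1.427) = 5.217·0.4498 = 2.347 mg/L.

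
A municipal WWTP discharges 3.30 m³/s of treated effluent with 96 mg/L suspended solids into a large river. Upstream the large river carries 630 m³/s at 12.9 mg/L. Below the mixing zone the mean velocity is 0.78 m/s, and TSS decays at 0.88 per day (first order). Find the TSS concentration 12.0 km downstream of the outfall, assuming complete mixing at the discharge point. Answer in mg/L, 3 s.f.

11.4 mg/L

After complete mixing, C₀ = (3.3·96 + 630·12.9) / 633.3 = 13.33 mg/L.
Travel time t = 1.2e+04 m / 0.78 m/s = 1.538e+04 s = 0.1781 d.
C = 13.33·exp(−0.88·0.1781) = 13.33·0.855 = 11.4 mg/L.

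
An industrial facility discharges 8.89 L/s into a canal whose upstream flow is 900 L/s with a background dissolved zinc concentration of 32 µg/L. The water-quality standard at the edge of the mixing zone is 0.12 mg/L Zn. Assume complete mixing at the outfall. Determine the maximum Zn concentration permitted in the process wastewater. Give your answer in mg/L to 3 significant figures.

8.89 L/s = 0.00889 m³/s.
900 L/s = 0.9 m³/s.
32 µg/L = 0.032 mg/L.
Mass balance: 0.12·0.9089 = 0.00889·Cₑ + 0.9·0.032.
Cₑ = (0.1091 − 0.0288) / 0.00889 = 9.029 mg/L.

9.03 mg/L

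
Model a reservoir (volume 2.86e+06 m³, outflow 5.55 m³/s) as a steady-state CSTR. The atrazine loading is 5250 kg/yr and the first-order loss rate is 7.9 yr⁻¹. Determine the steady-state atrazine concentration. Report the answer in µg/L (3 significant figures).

Outflow Q = 5.55 m³/s × 3.156e+07 s/yr = 1.751e+08 m³/yr.
Steady-state CSTR mass balance: W = Q·C + k·V·C, so C = W/(Q + kV).
Q + kV = 1.751e+08 + 7.9·2.86e+06 = 1.977e+08 m³/yr.
C = 5250/1.977e+08 = 2.655e-05 kg/m³ = 0.02655 mg/L = 26.55 µg/L.

26.6 µg/L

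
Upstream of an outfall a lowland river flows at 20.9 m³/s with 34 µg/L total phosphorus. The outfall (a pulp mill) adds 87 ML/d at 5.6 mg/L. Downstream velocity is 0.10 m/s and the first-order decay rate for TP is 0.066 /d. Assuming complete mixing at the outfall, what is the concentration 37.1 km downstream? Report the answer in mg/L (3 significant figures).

0.218 mg/L

87 ML/d = 1.007 m³/s.
34 µg/L = 0.034 mg/L.
After complete mixing, C₀ = (1.007·5.6 + 20.9·0.034) / 21.91 = 0.2898 mg/L.
Travel time t = 3.71e+04 m / 0.10 m/s = 3.71e+05 s = 4.294 d.
C = 0.2898·exp(−0.066·4.294) = 0.2898·0.7532 = 0.2183 mg/L.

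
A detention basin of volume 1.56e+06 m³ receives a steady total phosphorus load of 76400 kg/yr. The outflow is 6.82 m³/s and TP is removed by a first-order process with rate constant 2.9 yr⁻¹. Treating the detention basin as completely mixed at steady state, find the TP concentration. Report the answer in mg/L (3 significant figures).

Outflow Q = 6.82 m³/s × 3.156e+07 s/yr = 2.152e+08 m³/yr.
Steady-state CSTR mass balance: W = Q·C + k·V·C, so C = W/(Q + kV).
Q + kV = 2.152e+08 + 2.9·1.56e+06 = 2.197e+08 m³/yr.
C = 76400/2.197e+08 = 0.0003477 kg/m³ = 0.3477 mg/L.

0.348 mg/L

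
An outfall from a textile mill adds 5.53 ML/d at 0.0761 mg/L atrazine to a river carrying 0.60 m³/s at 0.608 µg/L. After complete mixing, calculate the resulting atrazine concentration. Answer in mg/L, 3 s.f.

0.00788 mg/L

5.53 ML/d = 0.064 m³/s.
0.608 µg/L = 0.000608 mg/L.
Flow-weighted mixing gives C = (0.064·0.0761 + 0.6·0.000608) / (0.064 + 0.6) = 0.005236/0.664 = 0.007885 mg/L.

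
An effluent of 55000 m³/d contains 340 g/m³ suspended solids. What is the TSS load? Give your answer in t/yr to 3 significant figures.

55000 m³/d = 0.6366 m³/s.
Mass flux = Q·C = 0.6366 m³/s × 340 g/m³ = 216.4 g/s.
= 216.4 g/s × 31.56 = 6830 t/yr.

6830 t/yr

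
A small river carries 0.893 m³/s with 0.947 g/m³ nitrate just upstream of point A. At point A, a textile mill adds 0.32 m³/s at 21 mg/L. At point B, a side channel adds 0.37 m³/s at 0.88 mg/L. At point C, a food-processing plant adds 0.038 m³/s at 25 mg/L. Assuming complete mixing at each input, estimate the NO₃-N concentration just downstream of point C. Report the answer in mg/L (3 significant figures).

5.45 mg/L

After input A: C = (0.893·0.947 + 0.32·21) / 1.213 = 6.237 mg/L.
After input B: C = (1.213·6.237 + 0.37·0.88) / 1.583 = 4.985 mg/L.
After input C: C = (1.583·4.985 + 0.038·25) / 1.621 = 5.454 mg/L.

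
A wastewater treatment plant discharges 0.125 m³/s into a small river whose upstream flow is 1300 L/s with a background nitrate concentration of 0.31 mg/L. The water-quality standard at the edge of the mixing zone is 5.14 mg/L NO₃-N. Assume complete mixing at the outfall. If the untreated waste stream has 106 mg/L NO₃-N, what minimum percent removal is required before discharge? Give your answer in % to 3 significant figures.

1300 L/s = 1.3 m³/s.
Mass balance: 5.14·1.425 = 0.125·Cₑ + 1.3·0.31.
Cₑ = (7.324 − 0.403) / 0.125 = 55.37 mg/L.
Required removal = 1 − 55.37/106 = 47.76 %.

47.8 %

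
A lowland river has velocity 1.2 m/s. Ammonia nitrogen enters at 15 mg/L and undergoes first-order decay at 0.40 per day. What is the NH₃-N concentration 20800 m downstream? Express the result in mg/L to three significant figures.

13.8 mg/L

Travel time t = 20800 m / 1.2 m/s = 2.08e+04/1.2 = 1.733e+04 s = 0.2006 d.
First-order decay: C = 15·exp(−0.40·0.2006) = 15·0.9229 = 13.84 mg/L.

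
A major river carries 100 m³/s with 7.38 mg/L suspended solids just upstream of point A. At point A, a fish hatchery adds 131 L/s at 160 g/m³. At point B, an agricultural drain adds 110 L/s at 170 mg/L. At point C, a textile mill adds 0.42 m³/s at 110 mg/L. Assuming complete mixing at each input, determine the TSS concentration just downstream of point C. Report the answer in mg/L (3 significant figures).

8.18 mg/L

131 L/s = 0.131 m³/s.
After input A: C = (100·7.38 + 0.131·160) / 100.1 = 7.58 mg/L.
110 L/s = 0.11 m³/s.
After input B: C = (100.1·7.58 + 0.11·170) / 100.2 = 7.758 mg/L.
After input C: C = (100.2·7.758 + 0.42·110) / 100.7 = 8.185 mg/L.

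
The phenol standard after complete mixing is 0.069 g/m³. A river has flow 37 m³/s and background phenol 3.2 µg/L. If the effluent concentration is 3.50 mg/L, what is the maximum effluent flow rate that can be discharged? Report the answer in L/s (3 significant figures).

3.2 µg/L = 0.0032 mg/L.
Mass balance at complete mixing: C_std·(Q_w + Q_r) = Q_w·C_e + Q_r·C_b.
Rearranging, Q_w = Q_r·(C_std − C_b)/(C_e − C_std) = 37·(0.069 − 0.0032) / (3.5 − 0.069) = 0.7096 m³/s.
= 709.6 L/s.

710 L/s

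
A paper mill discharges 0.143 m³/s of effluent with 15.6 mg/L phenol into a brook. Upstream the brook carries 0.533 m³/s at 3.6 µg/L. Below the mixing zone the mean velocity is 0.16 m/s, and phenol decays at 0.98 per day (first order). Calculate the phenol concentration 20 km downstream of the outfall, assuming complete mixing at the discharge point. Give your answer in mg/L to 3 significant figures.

0.800 mg/L

3.6 µg/L = 0.0036 mg/L.
After complete mixing, C₀ = (0.143·15.6 + 0.533·0.0036) / 0.676 = 3.303 mg/L.
Travel time t = 2e+04 m / 0.16 m/s = 1.25e+05 s = 1.447 d.
C = 3.303·exp(−0.98·1.447) = 3.303·0.2422 = 0.8001 mg/L.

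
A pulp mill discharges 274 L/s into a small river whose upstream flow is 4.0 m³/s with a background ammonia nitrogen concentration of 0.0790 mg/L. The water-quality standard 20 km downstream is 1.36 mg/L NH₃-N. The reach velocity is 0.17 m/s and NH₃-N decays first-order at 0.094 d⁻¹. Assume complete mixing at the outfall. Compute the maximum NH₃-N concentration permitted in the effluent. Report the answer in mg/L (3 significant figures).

274 L/s = 0.274 m³/s.
Travel time to the compliance point: t = 2e+04/0.17 = 1.176e+05 s = 1.362 d; decay factor exp(−0.094·1.362) = 0.8799.
So the concentration just after mixing may be at most 1.36/0.8799 = 1.546 mg/L.
Mass balance: 1.546·4.274 = 0.274·Cₑ + 4·0.079.
Cₑ = (6.606 − 0.316) / 0.274 = 22.96 mg/L.

23.0 mg/L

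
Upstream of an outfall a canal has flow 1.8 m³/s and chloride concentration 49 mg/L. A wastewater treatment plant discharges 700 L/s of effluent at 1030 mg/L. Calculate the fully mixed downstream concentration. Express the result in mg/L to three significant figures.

324 mg/L

700 L/s = 0.7 m³/s.
Flow-weighted mixing gives C = (0.7·1030 + 1.8·49) / (0.7 + 1.8) = 809.2/2.5 = 323.7 mg/L.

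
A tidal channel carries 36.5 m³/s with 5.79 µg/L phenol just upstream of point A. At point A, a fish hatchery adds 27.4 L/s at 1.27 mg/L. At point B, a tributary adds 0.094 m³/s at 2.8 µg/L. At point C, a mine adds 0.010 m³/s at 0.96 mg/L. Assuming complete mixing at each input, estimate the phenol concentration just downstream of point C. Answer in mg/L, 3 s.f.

0.00699 mg/L

5.79 µg/L = 0.00579 mg/L.
27.4 L/s = 0.0274 m³/s.
After input A: C = (36.5·0.00579 + 0.0274·1.27) / 36.53 = 0.006738 mg/L.
2.8 µg/L = 0.0028 mg/L.
After input B: C = (36.53·0.006738 + 0.094·0.0028) / 36.62 = 0.006728 mg/L.
After input C: C = (36.62·0.006728 + 0.01·0.96) / 36.63 = 0.006988 mg/L.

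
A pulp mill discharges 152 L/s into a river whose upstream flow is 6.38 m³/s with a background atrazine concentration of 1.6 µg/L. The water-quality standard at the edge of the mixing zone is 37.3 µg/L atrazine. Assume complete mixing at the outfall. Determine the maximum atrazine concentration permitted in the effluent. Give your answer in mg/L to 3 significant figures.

1.54 mg/L

152 L/s = 0.152 m³/s.
1.6 µg/L = 0.0016 mg/L.
37.3 µg/L = 0.0373 mg/L.
Mass balance: 0.0373·6.532 = 0.152·Cₑ + 6.38·0.0016.
Cₑ = (0.2436 − 0.01021) / 0.152 = 1.536 mg/L.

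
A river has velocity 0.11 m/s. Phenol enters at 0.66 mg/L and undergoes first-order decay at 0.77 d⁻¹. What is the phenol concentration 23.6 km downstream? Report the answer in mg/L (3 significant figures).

0.0975 mg/L

Travel time t = 23.6 km / 0.11 m/s = 2.36e+04/0.11 = 2.145e+05 s = 2.483 d.
First-order decay: C = 0.66·exp(−0.77·2.483) = 0.66·0.1478 = 0.09753 mg/L.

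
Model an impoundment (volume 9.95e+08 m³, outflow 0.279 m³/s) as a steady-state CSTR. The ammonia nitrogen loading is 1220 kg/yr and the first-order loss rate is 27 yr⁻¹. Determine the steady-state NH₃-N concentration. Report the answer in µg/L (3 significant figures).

0.0454 µg/L

Outflow Q = 0.279 m³/s × 3.156e+07 s/yr = 8.805e+06 m³/yr.
Steady-state CSTR mass balance: W = Q·C + k·V·C, so C = W/(Q + kV).
Q + kV = 8.805e+06 + 27·9.95e+08 = 2.687e+10 m³/yr.
C = 1220/2.687e+10 = 4.54e-08 kg/m³ = 4.54e-05 mg/L = 0.0454 µg/L.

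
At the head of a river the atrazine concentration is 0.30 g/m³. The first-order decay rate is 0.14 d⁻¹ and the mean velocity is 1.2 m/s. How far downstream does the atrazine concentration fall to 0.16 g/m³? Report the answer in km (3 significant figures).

466 km

From C = C₀·e^(−kt), t = ln(C₀/C)/k = ln(0.30/0.16)/0.14 = 0.6286/0.14 = 4.49 d.
Distance = v·t = 1.2 m/s × 3.879e+05 s = 4.655e+05 m = 465.5 km.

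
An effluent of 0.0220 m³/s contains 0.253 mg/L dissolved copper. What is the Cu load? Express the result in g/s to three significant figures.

0.00557 g/s

Mass flux = Q·C = 0.022 m³/s × 0.253 g/m³ = 0.005566 g/s.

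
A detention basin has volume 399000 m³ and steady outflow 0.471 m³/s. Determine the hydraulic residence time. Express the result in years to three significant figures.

0.0268 yr

Q = 0.471 m³/s × 3.156e+07 s/yr = 1.486e+07 m³/yr.
Hydraulic residence time τ = V/Q = 399000/1.486e+07 = 0.02684 yr.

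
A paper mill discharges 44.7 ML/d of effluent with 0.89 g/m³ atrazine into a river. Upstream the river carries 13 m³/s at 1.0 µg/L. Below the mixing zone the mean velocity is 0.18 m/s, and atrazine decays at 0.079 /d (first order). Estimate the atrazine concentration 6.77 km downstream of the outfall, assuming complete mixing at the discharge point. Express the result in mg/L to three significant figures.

44.7 ML/d = 0.5174 m³/s.
1.0 µg/L = 0.001 mg/L.
After complete mixing, C₀ = (0.5174·0.89 + 13·0.001) / 13.52 = 0.03503 mg/L.
Travel time t = 6770 m / 0.18 m/s = 3.761e+04 s = 0.4353 d.
C = 0.03503·exp(−0.079·0.4353) = 0.03503·0.9662 = 0.03384 mg/L.

0.0338 mg/L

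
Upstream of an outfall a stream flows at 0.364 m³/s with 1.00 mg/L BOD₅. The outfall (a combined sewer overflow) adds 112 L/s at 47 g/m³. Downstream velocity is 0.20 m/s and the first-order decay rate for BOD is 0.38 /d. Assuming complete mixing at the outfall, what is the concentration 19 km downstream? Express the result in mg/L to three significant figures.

112 L/s = 0.112 m³/s.
After complete mixing, C₀ = (0.112·47 + 0.364·1) / 0.476 = 11.82 mg/L.
Travel time t = 1.9e+04 m / 0.20 m/s = 9.5e+04 s = 1.1 d.
C = 11.82·exp(−0.38·1.1) = 11.82·0.6585 = 7.786 mg/L.

7.79 mg/L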